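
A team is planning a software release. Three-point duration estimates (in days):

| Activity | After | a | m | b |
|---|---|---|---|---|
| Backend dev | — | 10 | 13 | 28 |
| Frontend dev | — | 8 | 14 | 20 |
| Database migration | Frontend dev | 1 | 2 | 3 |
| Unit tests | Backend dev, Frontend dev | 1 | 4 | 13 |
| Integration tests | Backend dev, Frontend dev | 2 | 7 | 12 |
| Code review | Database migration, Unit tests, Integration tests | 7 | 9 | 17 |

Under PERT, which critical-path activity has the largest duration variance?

te_Backend dev = (10 + 4·13 + 28)/6 = 90/6 = 15; σ²_Backend dev = ((28−10)/6)² = 9.000
te_Frontend dev = (8 + 4·14 + 20)/6 = 84/6 = 14; σ²_Frontend dev = ((20−8)/6)² = 4.000
te_Database migration = (1 + 4·2 + 3)/6 = 12/6 = 2; σ²_Database migration = ((3−1)/6)² = 0.111
te_Unit tests = (1 + 4·4 + 13)/6 = 30/6 = 5; σ²_Unit tests = ((13−1)/6)² = 4.000
te_Integration tests = (2 + 4·7 + 12)/6 = 42/6 = 7; σ²_Integration tests = ((12−2)/6)² = 2.778
te_Code review = (7 + 4·9 + 17)/6 = 60/6 = 10; σ²_Code review = ((17−7)/6)² = 2.778

Forward pass:
ES_Backend dev = 0; EF_Backend dev = 15
ES_Frontend dev = 0; EF_Frontend dev = 14
ES_Database migration = 14; EF_Database migration = 14+2 = 16
ES_Unit tests = max(EF_Backend dev=15, EF_Frontend dev=14) = 15; EF_Unit tests = 15+5 = 20
ES_Integration tests = max(EF_Backend dev=15, EF_Frontend dev=14) = 15; EF_Integration tests = 15+7 = 22
ES_Code review = max(EF_Database migration=16, EF_Unit tests=20, EF_Integration tests=22) = 22; EF_Code review = 22+10 = 32
Expected project duration μ = 32 days. Critical path: Backend dev → Integration tests → Code review.

Variances on critical path: σ²_Backend dev=9.000, σ²_Integration tests=2.778, σ²_Code review=2.778.
Largest is σ²_Backend dev = 9.000.

Backend dev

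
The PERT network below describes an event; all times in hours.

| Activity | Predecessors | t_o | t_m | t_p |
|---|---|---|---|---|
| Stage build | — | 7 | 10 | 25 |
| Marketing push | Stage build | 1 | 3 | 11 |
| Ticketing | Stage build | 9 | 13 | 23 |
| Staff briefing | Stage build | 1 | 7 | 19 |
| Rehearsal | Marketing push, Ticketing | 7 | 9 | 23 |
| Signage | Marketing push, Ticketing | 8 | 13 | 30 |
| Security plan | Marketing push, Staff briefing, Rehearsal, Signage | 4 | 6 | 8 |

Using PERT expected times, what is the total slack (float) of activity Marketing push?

te_Stage build = (7 + 4·10 + 25)/6 = 72/6 = 12
te_Marketing push = (1 + 4·3 + 11)/6 = 24/6 = 4
te_Ticketing = (9 + 4·13 + 23)/6 = 84/6 = 14
te_Staff briefing = (1 + 4·7 + 19)/6 = 48/6 = 8
te_Rehearsal = (7 + 4·9 + 23)/6 = 66/6 = 11
te_Signage = (8 + 4·13 + 30)/6 = 90/6 = 15
te_Security plan = (4 + 4·6 + 8)/6 = 36/6 = 6

Forward pass:
ES_Stage build = 0; EF_Stage build = 12
ES_Marketing push = 12; EF_Marketing push = 12+4 = 16
ES_Ticketing = 12; EF_Ticketing = 12+14 = 26
ES_Staff briefing = 12; EF_Staff briefing = 12+8 = 20
ES_Rehearsal = max(EF_Marketing push=16, EF_Ticketing=26) = 26; EF_Rehearsal = 26+11 = 37
ES_Signage = max(EF_Marketing push=16, EF_Ticketing=26) = 26; EF_Signage = 26+15 = 41
ES_Security plan = max(EF_Marketing push=16, EF_Staff briefing=20, EF_Rehearsal=37, EF_Signage=41) = 41; EF_Security plan = 41+6 = 47
Expected project duration μ = 47 hours. Critical path: Stage build → Ticketing → Signage → Security plan.

Backward pass:
LF_Security plan = 47; LS_Security plan = 47−6 = 41
LF_Signage = LS_Security plan = 41; LS_Signage = 41−15 = 26
LF_Rehearsal = LS_Security plan = 41; LS_Rehearsal = 41−11 = 30
LF_Staff briefing = LS_Security plan = 41; LS_Staff briefing = 41−8 = 33
LF_Ticketing = min(LS_Rehearsal=30, LS_Signage=26) = 26; LS_Ticketing = 26−14 = 12
LF_Marketing push = min(LS_Rehearsal=30, LS_Signage=26, LS_Security plan=41) = 26; LS_Marketing push = 26−4 = 22
LF_Stage build = min(LS_Marketing push=22, LS_Ticketing=12, LS_Staff briefing=33) = 12; LS_Stage build = 12−12 = 0
Slack_Marketing push = LS_Marketing push − ES_Marketing push = 22 − 12 = 10

10 hours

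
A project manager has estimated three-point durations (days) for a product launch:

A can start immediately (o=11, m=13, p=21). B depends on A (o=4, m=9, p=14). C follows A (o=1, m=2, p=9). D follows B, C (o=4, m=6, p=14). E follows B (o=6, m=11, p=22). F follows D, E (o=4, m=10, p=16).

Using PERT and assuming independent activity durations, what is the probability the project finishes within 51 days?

0.929

te_A = (11 + 4·13 + 21)/6 = 84/6 = 14; σ²_A = ((21−11)/6)² = 2.778
te_B = (4 + 4·9 + 14)/6 = 54/6 = 9; σ²_B = ((14−4)/6)² = 2.778
te_C = (1 + 4·2 + 9)/6 = 18/6 = 3; σ²_C = ((9−1)/6)² = 1.778
te_D = (4 + 4·6 + 14)/6 = 42/6 = 7; σ²_D = ((14−4)/6)² = 2.778
te_E = (6 + 4·11 + 22)/6 = 72/6 = 12; σ²_E = ((22−6)/6)² = 7.111
te_F = (4 + 4·10 + 16)/6 = 60/6 = 10; σ²_F = ((16−4)/6)² = 4.000

Forward pass:
ES_A = 0; EF_A = 14
ES_B = 14; EF_B = 14+9 = 23
ES_C = 14; EF_C = 14+3 = 17
ES_D = max(EF_B=23, EF_C=17) = 23; EF_D = 23+7 = 30
ES_E = 23; EF_E = 23+12 = 35
ES_F = max(EF_D=30, EF_E=35) = 35; EF_F = 35+10 = 45
Expected project duration μ = 45 days. Critical path: A → B → E → F.

Variance along critical path = 2.778 + 2.778 + 7.111 + 4.000 = 16.667; σ = √16.667 = 4.082 days.
Z = (51 − 45) / 4.082 = 1.470
P(T ≤ 51) = Φ(1.470) ≈ 0.929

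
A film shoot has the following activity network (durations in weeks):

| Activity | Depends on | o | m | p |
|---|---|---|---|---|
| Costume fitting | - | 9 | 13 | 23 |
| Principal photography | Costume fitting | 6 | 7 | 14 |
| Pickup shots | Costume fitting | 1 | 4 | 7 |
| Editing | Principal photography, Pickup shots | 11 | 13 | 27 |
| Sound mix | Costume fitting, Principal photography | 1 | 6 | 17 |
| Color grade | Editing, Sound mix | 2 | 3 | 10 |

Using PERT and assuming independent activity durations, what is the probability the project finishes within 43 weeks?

0.691

te_Costume fitting = (9 + 4·13 + 23)/6 = 84/6 = 14; σ²_Costume fitting = ((23−9)/6)² = 5.444
te_Principal photography = (6 + 4·7 + 14)/6 = 48/6 = 8; σ²_Principal photography = ((14−6)/6)² = 1.778
te_Pickup shots = (1 + 4·4 + 7)/6 = 24/6 = 4; σ²_Pickup shots = ((7−1)/6)² = 1.000
te_Editing = (11 + 4·13 + 27)/6 = 90/6 = 15; σ²_Editing = ((27−11)/6)² = 7.111
te_Sound mix = (1 + 4·6 + 17)/6 = 42/6 = 7; σ²_Sound mix = ((17−1)/6)² = 7.111
te_Color grade = (2 + 4·3 + 10)/6 = 24/6 = 4; σ²_Color grade = ((10−2)/6)² = 1.778

Forward pass:
ES_Costume fitting = 0; EF_Costume fitting = 14
ES_Principal photography = 14; EF_Principal photography = 14+8 = 22
ES_Pickup shots = 14; EF_Pickup shots = 14+4 = 18
ES_Editing = max(EF_Principal photography=22, EF_Pickup shots=18) = 22; EF_Editing = 22+15 = 37
ES_Sound mix = max(EF_Costume fitting=14, EF_Principal photography=22) = 22; EF_Sound mix = 22+7 = 29
ES_Color grade = max(EF_Editing=37, EF_Sound mix=29) = 37; EF_Color grade = 37+4 = 41
Expected project duration μ = 41 weeks. Critical path: Costume fitting → Principal photography → Editing → Color grade.

Variance along critical path = 5.444 + 1.778 + 7.111 + 1.778 = 16.111; σ = √16.111 = 4.014 weeks.
Z = (43 − 41) / 4.014 = 0.498
P(T ≤ 43) = Φ(0.498) ≈ 0.691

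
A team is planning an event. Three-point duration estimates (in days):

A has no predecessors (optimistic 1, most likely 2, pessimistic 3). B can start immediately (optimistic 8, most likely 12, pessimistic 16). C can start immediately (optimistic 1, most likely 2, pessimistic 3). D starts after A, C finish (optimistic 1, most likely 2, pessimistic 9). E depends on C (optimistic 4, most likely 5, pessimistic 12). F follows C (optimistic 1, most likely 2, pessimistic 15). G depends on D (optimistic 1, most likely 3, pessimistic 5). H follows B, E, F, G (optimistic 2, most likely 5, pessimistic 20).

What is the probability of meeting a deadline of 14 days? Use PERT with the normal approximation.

te_A = (1 + 4·2 + 3)/6 = 12/6 = 2; σ²_A = ((3−1)/6)² = 0.111
te_B = (8 + 4·12 + 16)/6 = 72/6 = 12; σ²_B = ((16−8)/6)² = 1.778
te_C = (1 + 4·2 + 3)/6 = 12/6 = 2; σ²_C = ((3−1)/6)² = 0.111
te_D = (1 + 4·2 + 9)/6 = 18/6 = 3; σ²_D = ((9−1)/6)² = 1.778
te_E = (4 + 4·5 + 12)/6 = 36/6 = 6; σ²_E = ((12−4)/6)² = 1.778
te_F = (1 + 4·2 + 15)/6 = 24/6 = 4; σ²_F = ((15−1)/6)² = 5.444
te_G = (1 + 4·3 + 5)/6 = 18/6 = 3; σ²_G = ((5−1)/6)² = 0.444
te_H = (2 + 4·5 + 20)/6 = 42/6 = 7; σ²_H = ((20−2)/6)² = 9.000

Forward pass:
ES_A = 0; EF_A = 2
ES_B = 0; EF_B = 12
ES_C = 0; EF_C = 2
ES_D = max(EF_A=2, EF_C=2) = 2; EF_D = 2+3 = 5
ES_E = 2; EF_E = 2+6 = 8
ES_F = 2; EF_F = 2+4 = 6
ES_G = 5; EF_G = 5+3 = 8
ES_H = max(EF_B=12, EF_E=8, EF_F=6, EF_G=8) = 12; EF_H = 12+7 = 19
Expected project duration μ = 19 days. Critical path: B → H.

Variance along critical path = 1.778 + 9.000 = 10.778; σ = √10.778 = 3.283 days.
Z = (14 − 19) / 3.283 = -1.523
P(T ≤ 14) = Φ(-1.523) ≈ 0.064

0.064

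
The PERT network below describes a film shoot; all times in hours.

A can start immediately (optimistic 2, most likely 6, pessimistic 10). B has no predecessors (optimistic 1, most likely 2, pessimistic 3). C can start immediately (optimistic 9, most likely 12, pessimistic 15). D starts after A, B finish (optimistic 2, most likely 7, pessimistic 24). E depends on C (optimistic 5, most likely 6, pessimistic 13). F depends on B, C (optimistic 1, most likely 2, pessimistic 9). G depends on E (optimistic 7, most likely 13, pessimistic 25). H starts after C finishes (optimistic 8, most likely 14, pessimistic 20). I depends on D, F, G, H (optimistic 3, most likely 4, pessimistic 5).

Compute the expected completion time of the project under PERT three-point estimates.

37 hours

te_A = (2 + 4·6 + 10)/6 = 36/6 = 6
te_B = (1 + 4·2 + 3)/6 = 12/6 = 2
te_C = (9 + 4·12 + 15)/6 = 72/6 = 12
te_D = (2 + 4·7 + 24)/6 = 54/6 = 9
te_E = (5 + 4·6 + 13)/6 = 42/6 = 7
te_F = (1 + 4·2 + 9)/6 = 18/6 = 3
te_G = (7 + 4·13 + 25)/6 = 84/6 = 14
te_H = (8 + 4·14 + 20)/6 = 84/6 = 14
te_I = (3 + 4·4 + 5)/6 = 24/6 = 4

Forward pass:
ES_A = 0; EF_A = 6
ES_B = 0; EF_B = 2
ES_C = 0; EF_C = 12
ES_D = max(EF_A=6, EF_B=2) = 6; EF_D = 6+9 = 15
ES_E = 12; EF_E = 12+7 = 19
ES_F = max(EF_B=2, EF_C=12) = 12; EF_F = 12+3 = 15
ES_G = 19; EF_G = 19+14 = 33
ES_H = 12; EF_H = 12+14 = 26
ES_I = max(EF_D=15, EF_F=15, EF_G=33, EF_H=26) = 33; EF_I = 33+4 = 37
Expected project duration μ = 37 hours. Critical path: C → E → G → I.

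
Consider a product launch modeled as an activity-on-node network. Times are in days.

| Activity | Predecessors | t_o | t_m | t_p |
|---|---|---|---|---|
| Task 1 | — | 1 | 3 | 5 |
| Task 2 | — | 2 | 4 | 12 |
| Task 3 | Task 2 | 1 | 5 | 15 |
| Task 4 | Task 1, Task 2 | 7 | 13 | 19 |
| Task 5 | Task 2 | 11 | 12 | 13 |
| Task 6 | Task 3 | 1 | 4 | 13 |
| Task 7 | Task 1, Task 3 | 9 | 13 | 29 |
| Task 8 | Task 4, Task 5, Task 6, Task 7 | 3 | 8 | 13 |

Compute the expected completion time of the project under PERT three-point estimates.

34 days

te_Task 1 = (1 + 4·3 + 5)/6 = 18/6 = 3
te_Task 2 = (2 + 4·4 + 12)/6 = 30/6 = 5
te_Task 3 = (1 + 4·5 + 15)/6 = 36/6 = 6
te_Task 4 = (7 + 4·13 + 19)/6 = 78/6 = 13
te_Task 5 = (11 + 4·12 + 13)/6 = 72/6 = 12
te_Task 6 = (1 + 4·4 + 13)/6 = 30/6 = 5
te_Task 7 = (9 + 4·13 + 29)/6 = 90/6 = 15
te_Task 8 = (3 + 4·8 + 13)/6 = 48/6 = 8

Forward pass:
ES_Task 1 = 0; EF_Task 1 = 3
ES_Task 2 = 0; EF_Task 2 = 5
ES_Task 3 = 5; EF_Task 3 = 5+6 = 11
ES_Task 4 = max(EF_Task 1=3, EF_Task 2=5) = 5; EF_Task 4 = 5+13 = 18
ES_Task 5 = 5; EF_Task 5 = 5+12 = 17
ES_Task 6 = 11; EF_Task 6 = 11+5 = 16
ES_Task 7 = max(EF_Task 1=3, EF_Task 3=11) = 11; EF_Task 7 = 11+15 = 26
ES_Task 8 = max(EF_Task 4=18, EF_Task 5=17, EF_Task 6=16, EF_Task 7=26) = 26; EF_Task 8 = 26+8 = 34
Expected project duration μ = 34 days. Critical path: Task 2 → Task 3 → Task 7 → Task 8.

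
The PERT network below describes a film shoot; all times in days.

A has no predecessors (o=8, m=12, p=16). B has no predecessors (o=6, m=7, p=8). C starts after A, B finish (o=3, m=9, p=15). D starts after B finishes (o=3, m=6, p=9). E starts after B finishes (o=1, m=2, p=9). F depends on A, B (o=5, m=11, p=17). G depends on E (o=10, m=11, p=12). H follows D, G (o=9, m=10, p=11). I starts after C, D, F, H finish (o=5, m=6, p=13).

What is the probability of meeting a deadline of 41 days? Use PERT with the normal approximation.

0.936

te_A = (8 + 4·12 + 16)/6 = 72/6 = 12; σ²_A = ((16−8)/6)² = 1.778
te_B = (6 + 4·7 + 8)/6 = 42/6 = 7; σ²_B = ((8−6)/6)² = 0.111
te_C = (3 + 4·9 + 15)/6 = 54/6 = 9; σ²_C = ((15−3)/6)² = 4.000
te_D = (3 + 4·6 + 9)/6 = 36/6 = 6; σ²_D = ((9−3)/6)² = 1.000
te_E = (1 + 4·2 + 9)/6 = 18/6 = 3; σ²_E = ((9−1)/6)² = 1.778
te_F = (5 + 4·11 + 17)/6 = 66/6 = 11; σ²_F = ((17−5)/6)² = 4.000
te_G = (10 + 4·11 + 12)/6 = 66/6 = 11; σ²_G = ((12−10)/6)² = 0.111
te_H = (9 + 4·10 + 11)/6 = 60/6 = 10; σ²_H = ((11−9)/6)² = 0.111
te_I = (5 + 4·6 + 13)/6 = 42/6 = 7; σ²_I = ((13−5)/6)² = 1.778

Forward pass:
ES_A = 0; EF_A = 12
ES_B = 0; EF_B = 7
ES_C = max(EF_A=12, EF_B=7) = 12; EF_C = 12+9 = 21
ES_D = 7; EF_D = 7+6 = 13
ES_E = 7; EF_E = 7+3 = 10
ES_F = max(EF_A=12, EF_B=7) = 12; EF_F = 12+11 = 23
ES_G = 10; EF_G = 10+11 = 21
ES_H = max(EF_D=13, EF_G=21) = 21; EF_H = 21+10 = 31
ES_I = max(EF_C=21, EF_D=13, EF_F=23, EF_H=31) = 31; EF_I = 31+7 = 38
Expected project duration μ = 38 days. Critical path: B → E → G → H → I.

Variance along critical path = 0.111 + 1.778 + 0.111 + 0.111 + 1.778 = 3.889; σ = √3.889 = 1.972 days.
Z = (41 − 38) / 1.972 = 1.521
P(T ≤ 41) = Φ(1.521) ≈ 0.936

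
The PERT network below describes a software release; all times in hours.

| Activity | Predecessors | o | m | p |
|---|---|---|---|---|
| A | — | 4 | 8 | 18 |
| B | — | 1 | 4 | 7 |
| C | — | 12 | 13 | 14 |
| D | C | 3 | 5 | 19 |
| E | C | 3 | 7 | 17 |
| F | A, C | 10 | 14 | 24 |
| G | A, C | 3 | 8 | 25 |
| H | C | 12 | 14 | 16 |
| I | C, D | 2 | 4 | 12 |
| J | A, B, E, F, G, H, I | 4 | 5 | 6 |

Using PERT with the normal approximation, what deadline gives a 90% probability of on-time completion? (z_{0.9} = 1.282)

36.1 hours

te_A = (4 + 4·8 + 18)/6 = 54/6 = 9; σ²_A = ((18−4)/6)² = 5.444
te_B = (1 + 4·4 + 7)/6 = 24/6 = 4; σ²_B = ((7−1)/6)² = 1.000
te_C = (12 + 4·13 + 14)/6 = 78/6 = 13; σ²_C = ((14−12)/6)² = 0.111
te_D = (3 + 4·5 + 19)/6 = 42/6 = 7; σ²_D = ((19−3)/6)² = 7.111
te_E = (3 + 4·7 + 17)/6 = 48/6 = 8; σ²_E = ((17−3)/6)² = 5.444
te_F = (10 + 4·14 + 24)/6 = 90/6 = 15; σ²_F = ((24−10)/6)² = 5.444
te_G = (3 + 4·8 + 25)/6 = 60/6 = 10; σ²_G = ((25−3)/6)² = 13.444
te_H = (12 + 4·14 + 16)/6 = 84/6 = 14; σ²_H = ((16−12)/6)² = 0.444
te_I = (2 + 4·4 + 12)/6 = 30/6 = 5; σ²_I = ((12−2)/6)² = 2.778
te_J = (4 + 4·5 + 6)/6 = 30/6 = 5; σ²_J = ((6−4)/6)² = 0.111

Forward pass:
ES_A = 0; EF_A = 9
ES_B = 0; EF_B = 4
ES_C = 0; EF_C = 13
ES_D = 13; EF_D = 13+7 = 20
ES_E = 13; EF_E = 13+8 = 21
ES_F = max(EF_A=9, EF_C=13) = 13; EF_F = 13+15 = 28
ES_G = max(EF_A=9, EF_C=13) = 13; EF_G = 13+10 = 23
ES_H = 13; EF_H = 13+14 = 27
ES_I = max(EF_C=13, EF_D=20) = 20; EF_I = 20+5 = 25
ES_J = max(EF_A=9, EF_B=4, EF_E=21, EF_F=28, EF_G=23, EF_H=27, EF_I=25) = 28; EF_J = 28+5 = 33
Expected project duration μ = 33 hours. Critical path: C → F → J.

Variance along critical path = 0.111 + 5.444 + 0.111 = 5.667; σ = 2.380 hours.
D = μ + z·σ = 33 + 1.282·2.380 = 36.1 hours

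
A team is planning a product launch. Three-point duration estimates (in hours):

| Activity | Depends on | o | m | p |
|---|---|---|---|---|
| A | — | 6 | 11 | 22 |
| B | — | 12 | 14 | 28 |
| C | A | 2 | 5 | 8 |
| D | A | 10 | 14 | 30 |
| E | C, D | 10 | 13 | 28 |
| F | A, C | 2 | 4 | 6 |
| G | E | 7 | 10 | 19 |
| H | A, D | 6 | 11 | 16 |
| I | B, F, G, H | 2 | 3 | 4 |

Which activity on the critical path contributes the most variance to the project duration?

te_A = (6 + 4·11 + 22)/6 = 72/6 = 12; σ²_A = ((22−6)/6)² = 7.111
te_B = (12 + 4·14 + 28)/6 = 96/6 = 16; σ²_B = ((28−12)/6)² = 7.111
te_C = (2 + 4·5 + 8)/6 = 30/6 = 5; σ²_C = ((8−2)/6)² = 1.000
te_D = (10 + 4·14 + 30)/6 = 96/6 = 16; σ²_D = ((30−10)/6)² = 11.111
te_E = (10 + 4·13 + 28)/6 = 90/6 = 15; σ²_E = ((28−10)/6)² = 9.000
te_F = (2 + 4·4 + 6)/6 = 24/6 = 4; σ²_F = ((6−2)/6)² = 0.444
te_G = (7 + 4·10 + 19)/6 = 66/6 = 11; σ²_G = ((19−7)/6)² = 4.000
te_H = (6 + 4·11 + 16)/6 = 66/6 = 11; σ²_H = ((16−6)/6)² = 2.778
te_I = (2 + 4·3 + 4)/6 = 18/6 = 3; σ²_I = ((4−2)/6)² = 0.111

Forward pass:
ES_A = 0; EF_A = 12
ES_B = 0; EF_B = 16
ES_C = 12; EF_C = 12+5 = 17
ES_D = 12; EF_D = 12+16 = 28
ES_E = max(EF_C=17, EF_D=28) = 28; EF_E = 28+15 = 43
ES_F = max(EF_A=12, EF_C=17) = 17; EF_F = 17+4 = 21
ES_G = 43; EF_G = 43+11 = 54
ES_H = max(EF_A=12, EF_D=28) = 28; EF_H = 28+11 = 39
ES_I = max(EF_B=16, EF_F=21, EF_G=54, EF_H=39) = 54; EF_I = 54+3 = 57
Expected project duration μ = 57 hours. Critical path: A → D → E → G → I.

Variances on critical path: σ²_A=7.111, σ²_D=11.111, σ²_E=9.000, σ²_G=4.000, σ²_I=0.111.
Largest is σ²_D = 11.111.

D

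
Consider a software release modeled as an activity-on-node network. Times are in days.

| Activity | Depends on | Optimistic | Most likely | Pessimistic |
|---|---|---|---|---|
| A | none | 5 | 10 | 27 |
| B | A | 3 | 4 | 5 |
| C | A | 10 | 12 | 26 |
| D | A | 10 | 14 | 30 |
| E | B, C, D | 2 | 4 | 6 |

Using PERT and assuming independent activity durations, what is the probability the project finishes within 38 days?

0.885

te_A = (5 + 4·10 + 27)/6 = 72/6 = 12; σ²_A = ((27−5)/6)² = 13.444
te_B = (3 + 4·4 + 5)/6 = 24/6 = 4; σ²_B = ((5−3)/6)² = 0.111
te_C = (10 + 4·12 + 26)/6 = 84/6 = 14; σ²_C = ((26−10)/6)² = 7.111
te_D = (10 + 4·14 + 30)/6 = 96/6 = 16; σ²_D = ((30−10)/6)² = 11.111
te_E = (2 + 4·4 + 6)/6 = 24/6 = 4; σ²_E = ((6−2)/6)² = 0.444

Forward pass:
ES_A = 0; EF_A = 12
ES_B = 12; EF_B = 12+4 = 16
ES_C = 12; EF_C = 12+14 = 26
ES_D = 12; EF_D = 12+16 = 28
ES_E = max(EF_B=16, EF_C=26, EF_D=28) = 28; EF_E = 28+4 = 32
Expected project duration μ = 32 days. Critical path: A → D → E.

Variance along critical path = 13.444 + 11.111 + 0.444 = 25.000; σ = √25.000 = 5.000 days.
Z = (38 − 32) / 5.000 = 1.200
P(T ≤ 38) = Φ(1.200) ≈ 0.885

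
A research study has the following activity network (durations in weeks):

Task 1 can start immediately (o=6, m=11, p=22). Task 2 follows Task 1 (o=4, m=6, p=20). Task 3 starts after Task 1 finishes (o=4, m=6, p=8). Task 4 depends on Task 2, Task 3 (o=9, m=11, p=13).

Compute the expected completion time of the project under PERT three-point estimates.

31 weeks

te_Task 1 = (6 + 4·11 + 22)/6 = 72/6 = 12
te_Task 2 = (4 + 4·6 + 20)/6 = 48/6 = 8
te_Task 3 = (4 + 4·6 + 8)/6 = 36/6 = 6
te_Task 4 = (9 + 4·11 + 13)/6 = 66/6 = 11

Forward pass:
ES_Task 1 = 0; EF_Task 1 = 12
ES_Task 2 = 12; EF_Task 2 = 12+8 = 20
ES_Task 3 = 12; EF_Task 3 = 12+6 = 18
ES_Task 4 = max(EF_Task 2=20, EF_Task 3=18) = 20; EF_Task 4 = 20+11 = 31
Expected project duration μ = 31 weeks. Critical path: Task 1 → Task 2 → Task 4.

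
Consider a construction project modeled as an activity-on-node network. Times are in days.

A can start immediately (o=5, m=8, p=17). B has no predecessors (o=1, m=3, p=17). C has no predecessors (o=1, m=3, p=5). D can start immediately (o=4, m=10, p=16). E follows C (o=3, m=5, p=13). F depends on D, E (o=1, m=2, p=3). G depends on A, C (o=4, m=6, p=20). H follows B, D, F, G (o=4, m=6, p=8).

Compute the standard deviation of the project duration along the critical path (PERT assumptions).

te_A = (5 + 4·8 + 17)/6 = 54/6 = 9; σ²_A = ((17−5)/6)² = 4.000
te_B = (1 + 4·3 + 17)/6 = 30/6 = 5; σ²_B = ((17−1)/6)² = 7.111
te_C = (1 + 4·3 + 5)/6 = 18/6 = 3; σ²_C = ((5−1)/6)² = 0.444
te_D = (4 + 4·10 + 16)/6 = 60/6 = 10; σ²_D = ((16−4)/6)² = 4.000
te_E = (3 + 4·5 + 13)/6 = 36/6 = 6; σ²_E = ((13−3)/6)² = 2.778
te_F = (1 + 4·2 + 3)/6 = 12/6 = 2; σ²_F = ((3−1)/6)² = 0.111
te_G = (4 + 4·6 + 20)/6 = 48/6 = 8; σ²_G = ((20−4)/6)² = 7.111
te_H = (4 + 4·6 + 8)/6 = 36/6 = 6; σ²_H = ((8−4)/6)² = 0.444

Forward pass:
ES_A = 0; EF_A = 9
ES_B = 0; EF_B = 5
ES_C = 0; EF_C = 3
ES_D = 0; EF_D = 10
ES_E = 3; EF_E = 3+6 = 9
ES_F = max(EF_D=10, EF_E=9) = 10; EF_F = 10+2 = 12
ES_G = max(EF_A=9, EF_C=3) = 9; EF_G = 9+8 = 17
ES_H = max(EF_B=5, EF_D=10, EF_F=12, EF_G=17) = 17; EF_H = 17+6 = 23
Expected project duration μ = 23 days. Critical path: A → G → H.

Variance along critical path = 4.000 + 7.111 + 0.444 = 11.556
σ = √11.556 = 3.399 days

3.40 days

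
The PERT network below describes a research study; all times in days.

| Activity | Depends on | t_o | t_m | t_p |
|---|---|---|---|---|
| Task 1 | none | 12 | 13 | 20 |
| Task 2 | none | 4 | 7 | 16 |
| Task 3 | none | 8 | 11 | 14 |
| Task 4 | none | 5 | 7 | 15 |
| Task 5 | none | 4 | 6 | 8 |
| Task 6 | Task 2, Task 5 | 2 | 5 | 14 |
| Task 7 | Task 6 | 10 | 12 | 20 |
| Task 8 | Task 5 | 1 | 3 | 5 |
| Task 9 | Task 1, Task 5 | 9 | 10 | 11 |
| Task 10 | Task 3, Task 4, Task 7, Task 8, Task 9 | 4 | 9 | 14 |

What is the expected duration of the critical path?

te_Task 1 = (12 + 4·13 + 20)/6 = 84/6 = 14
te_Task 2 = (4 + 4·7 + 16)/6 = 48/6 = 8
te_Task 3 = (8 + 4·11 + 14)/6 = 66/6 = 11
te_Task 4 = (5 + 4·7 + 15)/6 = 48/6 = 8
te_Task 5 = (4 + 4·6 + 8)/6 = 36/6 = 6
te_Task 6 = (2 + 4·5 + 14)/6 = 36/6 = 6
te_Task 7 = (10 + 4·12 + 20)/6 = 78/6 = 13
te_Task 8 = (1 + 4·3 + 5)/6 = 18/6 = 3
te_Task 9 = (9 + 4·10 + 11)/6 = 60/6 = 10
te_Task 10 = (4 + 4·9 + 14)/6 = 54/6 = 9

Forward pass:
ES_Task 1 = 0; EF_Task 1 = 14
ES_Task 2 = 0; EF_Task 2 = 8
ES_Task 3 = 0; EF_Task 3 = 11
ES_Task 4 = 0; EF_Task 4 = 8
ES_Task 5 = 0; EF_Task 5 = 6
ES_Task 6 = max(EF_Task 2=8, EF_Task 5=6) = 8; EF_Task 6 = 8+6 = 14
ES_Task 7 = 14; EF_Task 7 = 14+13 = 27
ES_Task 8 = 6; EF_Task 8 = 6+3 = 9
ES_Task 9 = max(EF_Task 1=14, EF_Task 5=6) = 14; EF_Task 9 = 14+10 = 24
ES_Task 10 = max(EF_Task 3=11, EF_Task 4=8, EF_Task 7=27, EF_Task 8=9, EF_Task 9=24) = 27; EF_Task 10 = 27+9 = 36
Expected project duration μ = 36 days. Critical path: Task 2 → Task 6 → Task 7 → Task 10.

36 days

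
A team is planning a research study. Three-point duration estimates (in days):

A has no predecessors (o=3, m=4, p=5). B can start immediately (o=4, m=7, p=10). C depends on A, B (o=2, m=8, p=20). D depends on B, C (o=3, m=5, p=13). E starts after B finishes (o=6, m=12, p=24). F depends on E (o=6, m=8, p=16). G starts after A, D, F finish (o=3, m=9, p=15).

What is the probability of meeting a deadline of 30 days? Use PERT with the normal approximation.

0.025

te_A = (3 + 4·4 + 5)/6 = 24/6 = 4; σ²_A = ((5−3)/6)² = 0.111
te_B = (4 + 4·7 + 10)/6 = 42/6 = 7; σ²_B = ((10−4)/6)² = 1.000
te_C = (2 + 4·8 + 20)/6 = 54/6 = 9; σ²_C = ((20−2)/6)² = 9.000
te_D = (3 + 4·5 + 13)/6 = 36/6 = 6; σ²_D = ((13−3)/6)² = 2.778
te_E = (6 + 4·12 + 24)/6 = 78/6 = 13; σ²_E = ((24−6)/6)² = 9.000
te_F = (6 + 4·8 + 16)/6 = 54/6 = 9; σ²_F = ((16−6)/6)² = 2.778
te_G = (3 + 4·9 + 15)/6 = 54/6 = 9; σ²_G = ((15−3)/6)² = 4.000

Forward pass:
ES_A = 0; EF_A = 4
ES_B = 0; EF_B = 7
ES_C = max(EF_A=4, EF_B=7) = 7; EF_C = 7+9 = 16
ES_D = max(EF_B=7, EF_C=16) = 16; EF_D = 16+6 = 22
ES_E = 7; EF_E = 7+13 = 20
ES_F = 20; EF_F = 20+9 = 29
ES_G = max(EF_A=4, EF_D=22, EF_F=29) = 29; EF_G = 29+9 = 38
Expected project duration μ = 38 days. Critical path: B → E → F → G.

Variance along critical path = 1.000 + 9.000 + 2.778 + 4.000 = 16.778; σ = √16.778 = 4.096 days.
Z = (30 − 38) / 4.096 = -1.953
P(T ≤ 30) = Φ(-1.953) ≈ 0.025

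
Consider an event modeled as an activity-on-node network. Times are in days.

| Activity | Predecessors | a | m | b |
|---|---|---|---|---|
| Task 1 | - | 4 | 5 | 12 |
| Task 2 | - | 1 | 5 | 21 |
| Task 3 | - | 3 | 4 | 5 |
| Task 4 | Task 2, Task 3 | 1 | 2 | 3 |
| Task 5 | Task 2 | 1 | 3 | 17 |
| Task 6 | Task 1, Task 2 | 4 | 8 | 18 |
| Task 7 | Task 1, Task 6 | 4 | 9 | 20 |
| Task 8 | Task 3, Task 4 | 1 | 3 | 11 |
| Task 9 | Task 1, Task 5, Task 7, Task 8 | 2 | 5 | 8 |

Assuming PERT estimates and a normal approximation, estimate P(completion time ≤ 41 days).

0.978

te_Task 1 = (4 + 4·5 + 12)/6 = 36/6 = 6; σ²_Task 1 = ((12−4)/6)² = 1.778
te_Task 2 = (1 + 4·5 + 21)/6 = 42/6 = 7; σ²_Task 2 = ((21−1)/6)² = 11.111
te_Task 3 = (3 + 4·4 + 5)/6 = 24/6 = 4; σ²_Task 3 = ((5−3)/6)² = 0.111
te_Task 4 = (1 + 4·2 + 3)/6 = 12/6 = 2; σ²_Task 4 = ((3−1)/6)² = 0.111
te_Task 5 = (1 + 4·3 + 17)/6 = 30/6 = 5; σ²_Task 5 = ((17−1)/6)² = 7.111
te_Task 6 = (4 + 4·8 + 18)/6 = 54/6 = 9; σ²_Task 6 = ((18−4)/6)² = 5.444
te_Task 7 = (4 + 4·9 + 20)/6 = 60/6 = 10; σ²_Task 7 = ((20−4)/6)² = 7.111
te_Task 8 = (1 + 4·3 + 11)/6 = 24/6 = 4; σ²_Task 8 = ((11−1)/6)² = 2.778
te_Task 9 = (2 + 4·5 + 8)/6 = 30/6 = 5; σ²_Task 9 = ((8−2)/6)² = 1.000

Forward pass:
ES_Task 1 = 0; EF_Task 1 = 6
ES_Task 2 = 0; EF_Task 2 = 7
ES_Task 3 = 0; EF_Task 3 = 4
ES_Task 4 = max(EF_Task 2=7, EF_Task 3=4) = 7; EF_Task 4 = 7+2 = 9
ES_Task 5 = 7; EF_Task 5 = 7+5 = 12
ES_Task 6 = max(EF_Task 1=6, EF_Task 2=7) = 7; EF_Task 6 = 7+9 = 16
ES_Task 7 = max(EF_Task 1=6, EF_Task 6=16) = 16; EF_Task 7 = 16+10 = 26
ES_Task 8 = max(EF_Task 3=4, EF_Task 4=9) = 9; EF_Task 8 = 9+4 = 13
ES_Task 9 = max(EF_Task 1=6, EF_Task 5=12, EF_Task 7=26, EF_Task 8=13) = 26; EF_Task 9 = 26+5 = 31
Expected project duration μ = 31 days. Critical path: Task 2 → Task 6 → Task 7 → Task 9.

Variance along critical path = 11.111 + 5.444 + 7.111 + 1.000 = 24.667; σ = √24.667 = 4.967 days.
Z = (41 − 31) / 4.967 = 2.013
P(T ≤ 41) = Φ(2.013) ≈ 0.978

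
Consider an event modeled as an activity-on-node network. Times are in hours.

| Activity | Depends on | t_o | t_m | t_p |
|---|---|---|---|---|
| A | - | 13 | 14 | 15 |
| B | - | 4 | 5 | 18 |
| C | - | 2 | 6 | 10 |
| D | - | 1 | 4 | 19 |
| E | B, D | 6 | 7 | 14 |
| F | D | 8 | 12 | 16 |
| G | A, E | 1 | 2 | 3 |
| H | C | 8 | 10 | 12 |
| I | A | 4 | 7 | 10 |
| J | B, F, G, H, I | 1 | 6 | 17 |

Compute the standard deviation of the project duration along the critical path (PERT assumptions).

2.87 hours

te_A = (13 + 4·14 + 15)/6 = 84/6 = 14; σ²_A = ((15−13)/6)² = 0.111
te_B = (4 + 4·5 + 18)/6 = 42/6 = 7; σ²_B = ((18−4)/6)² = 5.444
te_C = (2 + 4·6 + 10)/6 = 36/6 = 6; σ²_C = ((10−2)/6)² = 1.778
te_D = (1 + 4·4 + 19)/6 = 36/6 = 6; σ²_D = ((19−1)/6)² = 9.000
te_E = (6 + 4·7 + 14)/6 = 48/6 = 8; σ²_E = ((14−6)/6)² = 1.778
te_F = (8 + 4·12 + 16)/6 = 72/6 = 12; σ²_F = ((16−8)/6)² = 1.778
te_G = (1 + 4·2 + 3)/6 = 12/6 = 2; σ²_G = ((3−1)/6)² = 0.111
te_H = (8 + 4·10 + 12)/6 = 60/6 = 10; σ²_H = ((12−8)/6)² = 0.444
te_I = (4 + 4·7 + 10)/6 = 42/6 = 7; σ²_I = ((10−4)/6)² = 1.000
te_J = (1 + 4·6 + 17)/6 = 42/6 = 7; σ²_J = ((17−1)/6)² = 7.111

Forward pass:
ES_A = 0; EF_A = 14
ES_B = 0; EF_B = 7
ES_C = 0; EF_C = 6
ES_D = 0; EF_D = 6
ES_E = max(EF_B=7, EF_D=6) = 7; EF_E = 7+8 = 15
ES_F = 6; EF_F = 6+12 = 18
ES_G = max(EF_A=14, EF_E=15) = 15; EF_G = 15+2 = 17
ES_H = 6; EF_H = 6+10 = 16
ES_I = 14; EF_I = 14+7 = 21
ES_J = max(EF_B=7, EF_F=18, EF_G=17, EF_H=16, EF_I=21) = 21; EF_J = 21+7 = 28
Expected project duration μ = 28 hours. Critical path: A → I → J.

Variance along critical path = 0.111 + 1.000 + 7.111 = 8.222
σ = √8.222 = 2.867 hours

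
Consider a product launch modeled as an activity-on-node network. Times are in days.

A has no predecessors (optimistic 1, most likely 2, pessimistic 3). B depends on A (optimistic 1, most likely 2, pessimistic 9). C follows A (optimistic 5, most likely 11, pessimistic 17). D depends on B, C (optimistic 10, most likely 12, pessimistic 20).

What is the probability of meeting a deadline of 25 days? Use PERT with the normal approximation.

0.352

te_A = (1 + 4·2 + 3)/6 = 12/6 = 2; σ²_A = ((3−1)/6)² = 0.111
te_B = (1 + 4·2 + 9)/6 = 18/6 = 3; σ²_B = ((9−1)/6)² = 1.778
te_C = (5 + 4·11 + 17)/6 = 66/6 = 11; σ²_C = ((17−5)/6)² = 4.000
te_D = (10 + 4·12 + 20)/6 = 78/6 = 13; σ²_D = ((20−10)/6)² = 2.778

Forward pass:
ES_A = 0; EF_A = 2
ES_B = 2; EF_B = 2+3 = 5
ES_C = 2; EF_C = 2+11 = 13
ES_D = max(EF_B=5, EF_C=13) = 13; EF_D = 13+13 = 26
Expected project duration μ = 26 days. Critical path: A → C → D.

Variance along critical path = 0.111 + 4.000 + 2.778 = 6.889; σ = √6.889 = 2.625 days.
Z = (25 − 26) / 2.625 = -0.381
P(T ≤ 25) = Φ(-0.381) ≈ 0.352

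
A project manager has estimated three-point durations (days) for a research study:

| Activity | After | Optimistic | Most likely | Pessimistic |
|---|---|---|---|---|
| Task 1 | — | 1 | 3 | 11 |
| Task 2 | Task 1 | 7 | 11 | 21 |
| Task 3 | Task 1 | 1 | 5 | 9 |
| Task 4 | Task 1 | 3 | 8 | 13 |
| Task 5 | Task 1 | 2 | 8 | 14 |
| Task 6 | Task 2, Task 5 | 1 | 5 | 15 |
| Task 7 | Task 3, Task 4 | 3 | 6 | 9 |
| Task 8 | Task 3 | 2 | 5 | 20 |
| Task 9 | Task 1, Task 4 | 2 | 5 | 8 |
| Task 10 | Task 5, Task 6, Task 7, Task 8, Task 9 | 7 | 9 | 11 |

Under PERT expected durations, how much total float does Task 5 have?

te_Task 1 = (1 + 4·3 + 11)/6 = 24/6 = 4
te_Task 2 = (7 + 4·11 + 21)/6 = 72/6 = 12
te_Task 3 = (1 + 4·5 + 9)/6 = 30/6 = 5
te_Task 4 = (3 + 4·8 + 13)/6 = 48/6 = 8
te_Task 5 = (2 + 4·8 + 14)/6 = 48/6 = 8
te_Task 6 = (1 + 4·5 + 15)/6 = 36/6 = 6
te_Task 7 = (3 + 4·6 + 9)/6 = 36/6 = 6
te_Task 8 = (2 + 4·5 + 20)/6 = 42/6 = 7
te_Task 9 = (2 + 4·5 + 8)/6 = 30/6 = 5
te_Task 10 = (7 + 4·9 + 11)/6 = 54/6 = 9

Forward pass:
ES_Task 1 = 0; EF_Task 1 = 4
ES_Task 2 = 4; EF_Task 2 = 4+12 = 16
ES_Task 3 = 4; EF_Task 3 = 4+5 = 9
ES_Task 4 = 4; EF_Task 4 = 4+8 = 12
ES_Task 5 = 4; EF_Task 5 = 4+8 = 12
ES_Task 6 = max(EF_Task 2=16, EF_Task 5=12) = 16; EF_Task 6 = 16+6 = 22
ES_Task 7 = max(EF_Task 3=9, EF_Task 4=12) = 12; EF_Task 7 = 12+6 = 18
ES_Task 8 = 9; EF_Task 8 = 9+7 = 16
ES_Task 9 = max(EF_Task 1=4, EF_Task 4=12) = 12; EF_Task 9 = 12+5 = 17
ES_Task 10 = max(EF_Task 5=12, EF_Task 6=22, EF_Task 7=18, EF_Task 8=16, EF_Task 9=17) = 22; EF_Task 10 = 22+9 = 31
Expected project duration μ = 31 days. Critical path: Task 1 → Task 2 → Task 6 → Task 10.

Backward pass:
LF_Task 10 = 31; LS_Task 10 = 31−9 = 22
LF_Task 9 = LS_Task 10 = 22; LS_Task 9 = 22−5 = 17
LF_Task 8 = LS_Task 10 = 22; LS_Task 8 = 22−7 = 15
LF_Task 7 = LS_Task 10 = 22; LS_Task 7 = 22−6 = 16
LF_Task 6 = LS_Task 10 = 22; LS_Task 6 = 22−6 = 16
LF_Task 5 = min(LS_Task 6=16, LS_Task 10=22) = 16; LS_Task 5 = 16−8 = 8
LF_Task 4 = min(LS_Task 7=16, LS_Task 9=17) = 16; LS_Task 4 = 16−8 = 8
LF_Task 3 = min(LS_Task 7=16, LS_Task 8=15) = 15; LS_Task 3 = 15−5 = 10
LF_Task 2 = LS_Task 6 = 16; LS_Task 2 = 16−12 = 4
LF_Task 1 = min(LS_Task 2=4, LS_Task 3=10, LS_Task 4=8, LS_Task 5=8, LS_Task 9=17) = 4; LS_Task 1 = 4−4 = 0
Slack_Task 5 = LS_Task 5 − ES_Task 5 = 8 − 4 = 4

4 days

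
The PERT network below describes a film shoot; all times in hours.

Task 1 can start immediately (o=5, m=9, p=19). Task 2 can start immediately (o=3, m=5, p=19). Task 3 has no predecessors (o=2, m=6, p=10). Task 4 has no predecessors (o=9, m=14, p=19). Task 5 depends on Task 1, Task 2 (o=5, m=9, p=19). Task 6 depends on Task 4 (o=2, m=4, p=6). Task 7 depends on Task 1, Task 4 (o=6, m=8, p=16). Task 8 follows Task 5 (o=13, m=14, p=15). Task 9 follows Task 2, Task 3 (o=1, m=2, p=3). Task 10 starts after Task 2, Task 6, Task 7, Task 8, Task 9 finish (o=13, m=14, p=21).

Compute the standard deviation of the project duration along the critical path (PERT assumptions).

te_Task 1 = (5 + 4·9 + 19)/6 = 60/6 = 10; σ²_Task 1 = ((19−5)/6)² = 5.444
te_Task 2 = (3 + 4·5 + 19)/6 = 42/6 = 7; σ²_Task 2 = ((19−3)/6)² = 7.111
te_Task 3 = (2 + 4·6 + 10)/6 = 36/6 = 6; σ²_Task 3 = ((10−2)/6)² = 1.778
te_Task 4 = (9 + 4·14 + 19)/6 = 84/6 = 14; σ²_Task 4 = ((19−9)/6)² = 2.778
te_Task 5 = (5 + 4·9 + 19)/6 = 60/6 = 10; σ²_Task 5 = ((19−5)/6)² = 5.444
te_Task 6 = (2 + 4·4 + 6)/6 = 24/6 = 4; σ²_Task 6 = ((6−2)/6)² = 0.444
te_Task 7 = (6 + 4·8 + 16)/6 = 54/6 = 9; σ²_Task 7 = ((16−6)/6)² = 2.778
te_Task 8 = (13 + 4·14 + 15)/6 = 84/6 = 14; σ²_Task 8 = ((15−13)/6)² = 0.111
te_Task 9 = (1 + 4·2 + 3)/6 = 12/6 = 2; σ²_Task 9 = ((3−1)/6)² = 0.111
te_Task 10 = (13 + 4·14 + 21)/6 = 90/6 = 15; σ²_Task 10 = ((21−13)/6)² = 1.778

Forward pass:
ES_Task 1 = 0; EF_Task 1 = 10
ES_Task 2 = 0; EF_Task 2 = 7
ES_Task 3 = 0; EF_Task 3 = 6
ES_Task 4 = 0; EF_Task 4 = 14
ES_Task 5 = max(EF_Task 1=10, EF_Task 2=7) = 10; EF_Task 5 = 10+10 = 20
ES_Task 6 = 14; EF_Task 6 = 14+4 = 18
ES_Task 7 = max(EF_Task 1=10, EF_Task 4=14) = 14; EF_Task 7 = 14+9 = 23
ES_Task 8 = 20; EF_Task 8 = 20+14 = 34
ES_Task 9 = max(EF_Task 2=7, EF_Task 3=6) = 7; EF_Task 9 = 7+2 = 9
ES_Task 10 = max(EF_Task 2=7, EF_Task 6=18, EF_Task 7=23, EF_Task 8=34, EF_Task 9=9) = 34; EF_Task 10 = 34+15 = 49
Expected project duration μ = 49 hours. Critical path: Task 1 → Task 5 → Task 8 → Task 10.

Variance along critical path = 5.444 + 5.444 + 0.111 + 1.778 = 12.778
σ = √12.778 = 3.575 hours

3.57 hours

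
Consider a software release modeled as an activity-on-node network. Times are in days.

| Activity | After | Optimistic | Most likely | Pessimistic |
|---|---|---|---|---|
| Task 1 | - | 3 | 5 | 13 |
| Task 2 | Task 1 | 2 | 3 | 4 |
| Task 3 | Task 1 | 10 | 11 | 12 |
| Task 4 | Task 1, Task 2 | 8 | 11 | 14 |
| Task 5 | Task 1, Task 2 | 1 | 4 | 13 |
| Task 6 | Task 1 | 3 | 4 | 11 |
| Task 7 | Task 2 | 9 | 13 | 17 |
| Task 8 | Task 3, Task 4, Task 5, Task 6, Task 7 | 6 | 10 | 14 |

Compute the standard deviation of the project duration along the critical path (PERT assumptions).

te_Task 1 = (3 + 4·5 + 13)/6 = 36/6 = 6; σ²_Task 1 = ((13−3)/6)² = 2.778
te_Task 2 = (2 + 4·3 + 4)/6 = 18/6 = 3; σ²_Task 2 = ((4−2)/6)² = 0.111
te_Task 3 = (10 + 4·11 + 12)/6 = 66/6 = 11; σ²_Task 3 = ((12−10)/6)² = 0.111
te_Task 4 = (8 + 4·11 + 14)/6 = 66/6 = 11; σ²_Task 4 = ((14−8)/6)² = 1.000
te_Task 5 = (1 + 4·4 + 13)/6 = 30/6 = 5; σ²_Task 5 = ((13−1)/6)² = 4.000
te_Task 6 = (3 + 4·4 + 11)/6 = 30/6 = 5; σ²_Task 6 = ((11−3)/6)² = 1.778
te_Task 7 = (9 + 4·13 + 17)/6 = 78/6 = 13; σ²_Task 7 = ((17−9)/6)² = 1.778
te_Task 8 = (6 + 4·10 + 14)/6 = 60/6 = 10; σ²_Task 8 = ((14−6)/6)² = 1.778

Forward pass:
ES_Task 1 = 0; EF_Task 1 = 6
ES_Task 2 = 6; EF_Task 2 = 6+3 = 9
ES_Task 3 = 6; EF_Task 3 = 6+11 = 17
ES_Task 4 = max(EF_Task 1=6, EF_Task 2=9) = 9; EF_Task 4 = 9+11 = 20
ES_Task 5 = max(EF_Task 1=6, EF_Task 2=9) = 9; EF_Task 5 = 9+5 = 14
ES_Task 6 = 6; EF_Task 6 = 6+5 = 11
ES_Task 7 = 9; EF_Task 7 = 9+13 = 22
ES_Task 8 = max(EF_Task 3=17, EF_Task 4=20, EF_Task 5=14, EF_Task 6=11, EF_Task 7=22) = 22; EF_Task 8 = 22+10 = 32
Expected project duration μ = 32 days. Critical path: Task 1 → Task 2 → Task 7 → Task 8.

Variance along critical path = 2.778 + 0.111 + 1.778 + 1.778 = 6.444
σ = √6.444 = 2.539 days

2.54 days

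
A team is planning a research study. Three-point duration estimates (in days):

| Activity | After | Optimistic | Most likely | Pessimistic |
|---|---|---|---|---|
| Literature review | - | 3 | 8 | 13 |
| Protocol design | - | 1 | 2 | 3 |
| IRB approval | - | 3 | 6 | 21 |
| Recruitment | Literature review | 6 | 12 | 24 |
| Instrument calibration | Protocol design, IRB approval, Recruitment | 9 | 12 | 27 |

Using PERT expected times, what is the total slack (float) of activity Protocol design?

19 days

te_Literature review = (3 + 4·8 + 13)/6 = 48/6 = 8
te_Protocol design = (1 + 4·2 + 3)/6 = 12/6 = 2
te_IRB approval = (3 + 4·6 + 21)/6 = 48/6 = 8
te_Recruitment = (6 + 4·12 + 24)/6 = 78/6 = 13
te_Instrument calibration = (9 + 4·12 + 27)/6 = 84/6 = 14

Forward pass:
ES_Literature review = 0; EF_Literature review = 8
ES_Protocol design = 0; EF_Protocol design = 2
ES_IRB approval = 0; EF_IRB approval = 8
ES_Recruitment = 8; EF_Recruitment = 8+13 = 21
ES_Instrument calibration = max(EF_Protocol design=2, EF_IRB approval=8, EF_Recruitment=21) = 21; EF_Instrument calibration = 21+14 = 35
Expected project duration μ = 35 days. Critical path: Literature review → Recruitment → Instrument calibration.

Backward pass:
LF_Instrument calibration = 35; LS_Instrument calibration = 35−14 = 21
LF_Recruitment = LS_Instrument calibration = 21; LS_Recruitment = 21−13 = 8
LF_IRB approval = LS_Instrument calibration = 21; LS_IRB approval = 21−8 = 13
LF_Protocol design = LS_Instrument calibration = 21; LS_Protocol design = 21−2 = 19
LF_Literature review = LS_Recruitment = 8; LS_Literature review = 8−8 = 0
Slack_Protocol design = LS_Protocol design − ES_Protocol design = 19 − 0 = 19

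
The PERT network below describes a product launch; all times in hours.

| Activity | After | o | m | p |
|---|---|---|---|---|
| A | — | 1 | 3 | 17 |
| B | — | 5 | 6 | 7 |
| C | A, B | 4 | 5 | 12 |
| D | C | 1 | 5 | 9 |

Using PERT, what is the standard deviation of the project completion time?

te_A = (1 + 4·3 + 17)/6 = 30/6 = 5; σ²_A = ((17−1)/6)² = 7.111
te_B = (5 + 4·6 + 7)/6 = 36/6 = 6; σ²_B = ((7−5)/6)² = 0.111
te_C = (4 + 4·5 + 12)/6 = 36/6 = 6; σ²_C = ((12−4)/6)² = 1.778
te_D = (1 + 4·5 + 9)/6 = 30/6 = 5; σ²_D = ((9−1)/6)² = 1.778

Forward pass:
ES_A = 0; EF_A = 5
ES_B = 0; EF_B = 6
ES_C = max(EF_A=5, EF_B=6) = 6; EF_C = 6+6 = 12
ES_D = 12; EF_D = 12+5 = 17
Expected project duration μ = 17 hours. Critical path: B → C → D.

Variance along critical path = 0.111 + 1.778 + 1.778 = 3.667
σ = √3.667 = 1.915 hours

1.91 hours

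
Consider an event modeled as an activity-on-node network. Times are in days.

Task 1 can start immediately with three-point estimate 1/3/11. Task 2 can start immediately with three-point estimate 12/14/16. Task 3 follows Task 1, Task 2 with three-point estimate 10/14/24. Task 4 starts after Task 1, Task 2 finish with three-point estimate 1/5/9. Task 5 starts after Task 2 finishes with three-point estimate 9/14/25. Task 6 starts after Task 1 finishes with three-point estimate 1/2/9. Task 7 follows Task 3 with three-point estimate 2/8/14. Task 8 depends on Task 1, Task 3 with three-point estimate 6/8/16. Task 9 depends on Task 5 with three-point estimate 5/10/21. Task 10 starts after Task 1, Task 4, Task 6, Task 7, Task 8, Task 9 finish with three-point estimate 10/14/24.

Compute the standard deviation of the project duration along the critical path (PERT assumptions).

te_Task 1 = (1 + 4·3 + 11)/6 = 24/6 = 4; σ²_Task 1 = ((11−1)/6)² = 2.778
te_Task 2 = (12 + 4·14 + 16)/6 = 84/6 = 14; σ²_Task 2 = ((16−12)/6)² = 0.444
te_Task 3 = (10 + 4·14 + 24)/6 = 90/6 = 15; σ²_Task 3 = ((24−10)/6)² = 5.444
te_Task 4 = (1 + 4·5 + 9)/6 = 30/6 = 5; σ²_Task 4 = ((9−1)/6)² = 1.778
te_Task 5 = (9 + 4·14 + 25)/6 = 90/6 = 15; σ²_Task 5 = ((25−9)/6)² = 7.111
te_Task 6 = (1 + 4·2 + 9)/6 = 18/6 = 3; σ²_Task 6 = ((9−1)/6)² = 1.778
te_Task 7 = (2 + 4·8 + 14)/6 = 48/6 = 8; σ²_Task 7 = ((14−2)/6)² = 4.000
te_Task 8 = (6 + 4·8 + 16)/6 = 54/6 = 9; σ²_Task 8 = ((16−6)/6)² = 2.778
te_Task 9 = (5 + 4·10 + 21)/6 = 66/6 = 11; σ²_Task 9 = ((21−5)/6)² = 7.111
te_Task 10 = (10 + 4·14 + 24)/6 = 90/6 = 15; σ²_Task 10 = ((24−10)/6)² = 5.444

Forward pass:
ES_Task 1 = 0; EF_Task 1 = 4
ES_Task 2 = 0; EF_Task 2 = 14
ES_Task 3 = max(EF_Task 1=4, EF_Task 2=14) = 14; EF_Task 3 = 14+15 = 29
ES_Task 4 = max(EF_Task 1=4, EF_Task 2=14) = 14; EF_Task 4 = 14+5 = 19
ES_Task 5 = 14; EF_Task 5 = 14+15 = 29
ES_Task 6 = 4; EF_Task 6 = 4+3 = 7
ES_Task 7 = 29; EF_Task 7 = 29+8 = 37
ES_Task 8 = max(EF_Task 1=4, EF_Task 3=29) = 29; EF_Task 8 = 29+9 = 38
ES_Task 9 = 29; EF_Task 9 = 29+11 = 40
ES_Task 10 = max(EF_Task 1=4, EF_Task 4=19, EF_Task 6=7, EF_Task 7=37, EF_Task 8=38, EF_Task 9=40) = 40; EF_Task 10 = 40+15 = 55
Expected project duration μ = 55 days. Critical path: Task 2 → Task 5 → Task 9 → Task 10.

Variance along critical path = 0.444 + 7.111 + 7.111 + 5.444 = 20.111
σ = √20.111 = 4.485 days

4.48 days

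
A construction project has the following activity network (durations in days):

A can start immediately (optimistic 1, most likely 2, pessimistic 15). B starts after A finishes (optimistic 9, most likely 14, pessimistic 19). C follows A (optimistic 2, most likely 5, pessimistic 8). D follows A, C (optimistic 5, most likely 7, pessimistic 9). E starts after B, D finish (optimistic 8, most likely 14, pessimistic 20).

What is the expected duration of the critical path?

te_A = (1 + 4·2 + 15)/6 = 24/6 = 4
te_B = (9 + 4·14 + 19)/6 = 84/6 = 14
te_C = (2 + 4·5 + 8)/6 = 30/6 = 5
te_D = (5 + 4·7 + 9)/6 = 42/6 = 7
te_E = (8 + 4·14 + 20)/6 = 84/6 = 14

Forward pass:
ES_A = 0; EF_A = 4
ES_B = 4; EF_B = 4+14 = 18
ES_C = 4; EF_C = 4+5 = 9
ES_D = max(EF_A=4, EF_C=9) = 9; EF_D = 9+7 = 16
ES_E = max(EF_B=18, EF_D=16) = 18; EF_E = 18+14 = 32
Expected project duration μ = 32 days. Critical path: A → B → E.

32 days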